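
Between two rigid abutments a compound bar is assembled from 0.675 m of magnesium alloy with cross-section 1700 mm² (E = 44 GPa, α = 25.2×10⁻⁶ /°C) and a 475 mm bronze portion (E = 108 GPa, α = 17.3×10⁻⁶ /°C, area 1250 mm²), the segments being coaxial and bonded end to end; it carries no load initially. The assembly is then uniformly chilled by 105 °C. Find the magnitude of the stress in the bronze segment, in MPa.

σ ≈ 169 MPa (tensile)

If the supports were absent, the total length change would be Σ αᵢΔT Lᵢ = 25.2×10⁻⁶×105×675 + 17.3×10⁻⁶×105×475 = 2.649 mm.
The walls prevent any net length change, so an axial force P (same in every segment) develops. Compatibility: P · Σ Lᵢ/(AᵢEᵢ) = δ_free.
The series flexibility is Σ Lᵢ/(AᵢEᵢ) = 675/(1700×44×10³) + 475/(1250×108×10³) = 1.254×10⁻⁵ mm/N.
P = 2.649 / 1.254×10⁻⁵ = 211200 N = 211.2 kN, tensile.
σ_{bronze} = P / A = 211200 / 1250 = 169 MPa.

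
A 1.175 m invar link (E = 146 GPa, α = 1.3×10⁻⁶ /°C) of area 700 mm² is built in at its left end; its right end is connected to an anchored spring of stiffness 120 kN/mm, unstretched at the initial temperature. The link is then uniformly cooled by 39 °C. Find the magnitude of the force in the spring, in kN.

If the spring were absent the link would shorten by αΔT L = 1.3×10⁻⁶ × 39 × 1175 = 0.05957 mm.
With a force P in the spring, the elastic change of the link is PL/(AE) and that of the spring is P/k; compatibility requires their sum to equal δ_free.
So P = δ_free / [L/(AE) + 1/k] = 0.05957 / [ 1175/(700×146×10³) + 1/(120×10³) ].
P = 0.05957 / 1.983×10⁻⁵ = 3004 N.

P ≈ 3 kN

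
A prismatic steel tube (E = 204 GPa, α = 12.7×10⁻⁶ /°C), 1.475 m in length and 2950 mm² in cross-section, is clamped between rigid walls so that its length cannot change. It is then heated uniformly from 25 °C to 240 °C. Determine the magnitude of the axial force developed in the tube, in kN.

With zero net strain, σ = E·αΔT = 204 GPa × 12.7×10⁻⁶ × 215 = 557 MPa.
Axial force P = σA = 557 × 2950 = 1.643×10⁶ N = 1643 kN, compressive.

P ≈ 1640 kN (compressive)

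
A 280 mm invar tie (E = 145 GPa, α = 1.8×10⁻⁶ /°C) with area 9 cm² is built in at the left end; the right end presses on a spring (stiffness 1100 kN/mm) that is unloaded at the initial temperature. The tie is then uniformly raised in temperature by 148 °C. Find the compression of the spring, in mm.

The unrestrained thermal change is αΔT L = 1.8×10⁻⁶ × 148 × 280 = 0.07459 mm.
With a force P in the spring, the elastic change of the tie is PL/(AE) and that of the spring is P/k; compatibility requires their sum to equal δ_free.
So P = δ_free / [L/(AE) + 1/k] = 0.07459 / [ 280/(900×145×10³) + 1/(1100×10³) ].
P = 0.07459 / 3.055×10⁻⁶ = 24420 N.
Spring compression = P/k = 24420/(1100×10³) = 0.0222 mm.

δ ≈ 0.0222 mm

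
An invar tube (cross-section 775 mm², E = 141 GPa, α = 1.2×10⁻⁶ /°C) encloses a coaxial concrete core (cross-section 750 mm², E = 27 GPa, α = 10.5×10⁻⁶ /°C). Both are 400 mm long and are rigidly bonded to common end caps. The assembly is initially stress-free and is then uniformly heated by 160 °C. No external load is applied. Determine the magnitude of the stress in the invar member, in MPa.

The concrete has the larger α, so on heating it would change length more than the invar if both were free. The rigid plates force a common final length, so the concrete is put into compression and the invar into tension, with equal and opposite forces P (no external load).
Compatibility of the two members (thermal + elastic change equal): (α₁ − α₂)ΔT = P·[1/(A₁E₁) + 1/(A₂E₂)].
|α₁ − α₂|·ΔT = 9.3×10⁻⁶ × 160 = 0.001488.
1/(A₁E₁) + 1/(A₂E₂) = 1/(775×141×10³) + 1/(750×27×10³) = 5.853×10⁻⁸ N⁻¹.
So P = 0.001488 / 5.853×10⁻⁸ = 25.42 kN.
σ_{invar} = P/A₁ = 25420/775 = 32.8 MPa, tensile.

σ ≈ 32.8 MPa (tensile)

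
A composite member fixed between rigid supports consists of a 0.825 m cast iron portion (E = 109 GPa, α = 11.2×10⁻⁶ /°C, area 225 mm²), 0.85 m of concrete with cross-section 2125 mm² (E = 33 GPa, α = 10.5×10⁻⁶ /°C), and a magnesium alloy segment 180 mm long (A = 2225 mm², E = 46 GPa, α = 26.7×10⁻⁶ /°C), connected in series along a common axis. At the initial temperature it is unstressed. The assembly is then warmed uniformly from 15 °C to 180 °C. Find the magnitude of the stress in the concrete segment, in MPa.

With the walls removed the bar would change length by δ_free = Σ αᵢΔT Lᵢ = 11.2×10⁻⁶×165×825 + 10.5×10⁻⁶×165×850 + 26.7×10⁻⁶×165×180 = 3.79 mm.
The rigid supports impose zero overall length change; the single axial force P common to all segments must satisfy P Σ Lᵢ/(AᵢEᵢ) = δ_free.
Σ Lᵢ/(AᵢEᵢ) = 825/(225×109×10³) + 850/(2125×33×10³) + 180/(2225×46×10³) = 4.752×10⁻⁵ mm/N.
P = 3.79 / 4.752×10⁻⁵ = 79760 N = 79.76 kN, compressive.
σ_{concrete} = P / A = 79760 / 2125 = 37.54 MPa.

σ ≈ 37.5 MPa (compressive)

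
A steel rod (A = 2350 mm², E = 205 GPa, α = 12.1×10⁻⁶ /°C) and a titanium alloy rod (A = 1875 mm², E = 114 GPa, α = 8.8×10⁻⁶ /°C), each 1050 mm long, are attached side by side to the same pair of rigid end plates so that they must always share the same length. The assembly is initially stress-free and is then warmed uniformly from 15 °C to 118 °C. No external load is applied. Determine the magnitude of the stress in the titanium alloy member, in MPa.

Equilibrium of a rigid end plate with no external load gives equal and opposite internal forces ±P in the two members. Since α_{steel} > α_{titanium alloy}, heating drives the steel into compression and the titanium alloy into tension.
Compatibility of the two members (thermal + elastic change equal): (α₁ − α₂)ΔT = P·[1/(A₁E₁) + 1/(A₂E₂)].
|α₁ − α₂|·ΔT = 3.3×10⁻⁶ × 103 = 0.0003399.
1/(A₁E₁) + 1/(A₂E₂) = 1/(2350×205×10³) + 1/(1875×114×10³) = 6.754×10⁻⁹ N⁻¹.
So P = 0.0003399 / 6.754×10⁻⁹ = 50.32 kN.
σ_{titanium alloy} = P/A₂ = 50320/1875 = 26.84 MPa, tensile.

σ ≈ 26.8 MPa (tensile)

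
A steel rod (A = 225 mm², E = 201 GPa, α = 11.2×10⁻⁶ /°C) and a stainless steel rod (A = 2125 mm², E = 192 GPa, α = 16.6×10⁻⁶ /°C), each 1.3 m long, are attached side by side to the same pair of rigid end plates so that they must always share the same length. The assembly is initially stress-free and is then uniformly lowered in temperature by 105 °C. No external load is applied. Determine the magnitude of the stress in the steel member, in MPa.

Equilibrium of a rigid end plate with no external load gives equal and opposite internal forces ±P in the two members. Since α_{stainless steel} > α_{steel}, cooling drives the stainless steel into tension and the steel into compression.
Setting the final lengths equal and cancelling L: (α₁ − α₂)ΔT = P/(A₁E₁) + P/(A₂E₂).
|α₁ − α₂|·ΔT = 5.4×10⁻⁶ × 105 = 0.000567.
1/(A₁E₁) + 1/(A₂E₂) = 1/(225×201×10³) + 1/(2125×192×10³) = 2.456×10⁻⁸ N⁻¹.
P = 0.000567 / 2.456×10⁻⁸ = 23080 N = 23.08 kN.
σ_{steel} = P/A₁ = 23080/225 = 102.6 MPa, compressive.

σ ≈ 103 MPa (compressive)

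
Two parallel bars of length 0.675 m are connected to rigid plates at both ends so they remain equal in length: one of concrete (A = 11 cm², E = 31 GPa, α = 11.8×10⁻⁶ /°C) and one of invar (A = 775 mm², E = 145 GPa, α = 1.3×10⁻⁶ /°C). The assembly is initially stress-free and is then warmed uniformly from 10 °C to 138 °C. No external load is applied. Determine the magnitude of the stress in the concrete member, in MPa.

σ ≈ 32 MPa (compressive)

Equilibrium of a rigid end plate with no external load gives equal and opposite internal forces ±P in the two members. Since α_{concrete} > α_{invar}, heating drives the concrete into compression and the invar into tension.
Equating the net (thermal + elastic) strains gives |α₁ − α₂|·ΔT = P·[1/(A₁E₁) + 1/(A₂E₂)].
|α₁ − α₂|·ΔT = 10.5×10⁻⁶ × 128 = 0.001344.
1/(A₁E₁) + 1/(A₂E₂) = 1/(1100×31×10³) + 1/(775×145×10³) = 3.822×10⁻⁸ N⁻¹.
P = 0.001344 / 3.822×10⁻⁸ = 35160 N = 35.16 kN.
σ_{concrete} = P/A₁ = 35160/1100 = 31.96 MPa, compressive.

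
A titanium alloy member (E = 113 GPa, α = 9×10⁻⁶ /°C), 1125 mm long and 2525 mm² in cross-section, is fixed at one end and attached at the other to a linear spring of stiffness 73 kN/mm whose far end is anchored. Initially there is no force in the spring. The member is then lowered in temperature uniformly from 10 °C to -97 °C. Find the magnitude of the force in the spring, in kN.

P ≈ 61.4 kN

If the spring were absent the member would shorten by αΔT L = 9×10⁻⁶ × 107 × 1125 = 1.083 mm.
Let P be the tensile force in the spring. The member extends elastically by PL/(AE) and the spring stretches by P/k; together these equal δ_free.
P [ L/(AE) + 1/k ] = δ_free → P [ 1125/(2525×113×10³) + 1/(73×10³) ] = 1.083.
P = 1.083 / 1.764×10⁻⁵ = 61410 N.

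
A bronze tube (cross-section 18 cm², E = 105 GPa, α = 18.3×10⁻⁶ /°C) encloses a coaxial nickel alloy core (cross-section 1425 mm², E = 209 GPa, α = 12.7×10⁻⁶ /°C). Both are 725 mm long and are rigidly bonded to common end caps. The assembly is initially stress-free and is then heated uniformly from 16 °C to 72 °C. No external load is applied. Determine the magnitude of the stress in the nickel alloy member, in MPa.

σ ≈ 25.4 MPa (tensile)

Equilibrium of a rigid end plate with no external load gives equal and opposite internal forces ±P in the two members. Since α_{bronze} > α_{nickel alloy}, heating drives the bronze into compression and the nickel alloy into tension.
Setting the final lengths equal and cancelling L: (α₁ − α₂)ΔT = P/(A₁E₁) + P/(A₂E₂).
|α₁ − α₂|·ΔT = 5.6×10⁻⁶ × 56 = 0.0003136.
1/(A₁E₁) + 1/(A₂E₂) = 1/(1800×105×10³) + 1/(1425×209×10³) = 8.649×10⁻⁹ N⁻¹.
P = 0.0003136 / 8.649×10⁻⁹ = 36260 N = 36.26 kN.
σ_{nickel alloy} = P/A₂ = 36260/1425 = 25.45 MPa, tensile.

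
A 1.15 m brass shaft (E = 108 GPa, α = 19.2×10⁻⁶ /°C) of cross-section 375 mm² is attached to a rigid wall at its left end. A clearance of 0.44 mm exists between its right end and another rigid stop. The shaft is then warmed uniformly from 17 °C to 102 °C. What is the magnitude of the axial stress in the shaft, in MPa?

If the wall were absent the shaft would grow by αΔT L = 19.2×10⁻⁶ × 85 × 1150 = 1.877 mm.
After closing the 0.44 mm clearance, 1.877 − 0.44 = 1.437 mm of expansion remains to be suppressed by the wall.
That suppressed elongation corresponds to σ = E·Δ/L = 108×10³ × 1.437/1150 = 134.9 MPa.

σ ≈ 135 MPa (compressive)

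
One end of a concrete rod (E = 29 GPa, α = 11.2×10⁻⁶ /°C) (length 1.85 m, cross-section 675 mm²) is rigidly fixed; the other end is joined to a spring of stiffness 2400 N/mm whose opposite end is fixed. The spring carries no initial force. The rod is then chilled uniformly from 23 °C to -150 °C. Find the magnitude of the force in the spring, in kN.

P ≈ 7.01 kN

If the spring were absent the rod would shorten by αΔT L = 11.2×10⁻⁶ × 173 × 1850 = 3.585 mm.
Let P be the tensile force in the spring. The rod extends elastically by PL/(AE) and the spring stretches by P/k; together these equal δ_free.
So P = δ_free / [L/(AE) + 1/k] = 3.585 / [ 1850/(675×29×10³) + 1/(2400) ].
P = 3.585 / 0.0005112 = 7012 N.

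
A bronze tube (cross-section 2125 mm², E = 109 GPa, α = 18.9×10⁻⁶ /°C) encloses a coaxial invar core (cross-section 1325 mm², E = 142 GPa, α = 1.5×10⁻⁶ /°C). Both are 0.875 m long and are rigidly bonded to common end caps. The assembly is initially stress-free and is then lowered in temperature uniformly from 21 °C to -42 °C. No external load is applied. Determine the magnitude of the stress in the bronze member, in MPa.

Equilibrium of a rigid end plate with no external load gives equal and opposite internal forces ±P in the two members. Since α_{bronze} > α_{invar}, cooling drives the bronze into tension and the invar into compression.
Setting the final lengths equal and cancelling L: (α₁ − α₂)ΔT = P/(A₁E₁) + P/(A₂E₂).
|α₁ − α₂|·ΔT = 17.4×10⁻⁶ × 63 = 0.001096.
1/(A₁E₁) + 1/(A₂E₂) = 1/(2125×109×10³) + 1/(1325×142×10³) = 9.632×10⁻⁹ N⁻¹.
So P = 0.001096 / 9.632×10⁻⁹ = 113.8 kN.
σ_{bronze} = P/A₁ = 113800/2125 = 53.56 MPa, tensile.

σ ≈ 53.6 MPa (tensile)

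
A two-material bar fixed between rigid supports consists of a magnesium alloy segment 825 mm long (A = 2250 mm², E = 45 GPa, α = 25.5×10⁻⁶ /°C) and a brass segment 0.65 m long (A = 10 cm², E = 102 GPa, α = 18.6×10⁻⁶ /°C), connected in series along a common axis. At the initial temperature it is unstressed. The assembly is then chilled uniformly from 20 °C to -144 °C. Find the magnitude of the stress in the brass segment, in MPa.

Free thermal contraction of the whole bar: Σ αᵢΔT Lᵢ = 25.5×10⁻⁶×164×825 + 18.6×10⁻⁶×164×650 = 5.433 mm.
Since the ends are fixed, an axial force P builds up, equal in every segment, with P · Σ Lᵢ/(AᵢEᵢ) = δ_free.
The series flexibility is Σ Lᵢ/(AᵢEᵢ) = 825/(2250×45×10³) + 650/(1000×102×10³) = 1.452×10⁻⁵ mm/N.
Hence P = δ_free / Σ(L/AE) = 5.433/1.452×10⁻⁵ = 374.1 kN (tensile).
σ_{brass} = P / A = 374100 / 1000 = 374.1 MPa.

σ ≈ 374 MPa (tensile)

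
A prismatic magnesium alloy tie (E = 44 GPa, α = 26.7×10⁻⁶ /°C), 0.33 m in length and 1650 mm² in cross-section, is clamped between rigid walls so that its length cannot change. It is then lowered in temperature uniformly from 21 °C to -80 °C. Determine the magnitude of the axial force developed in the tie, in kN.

Full restraint means ε = 0, so the stress is σ = EαΔT = 44×10³ × 26.7×10⁻⁶ × 101 = 118.7 MPa.
Then P = σA = 118.7 × 1650 mm² = 195.8 kN, tensile.

P ≈ 196 kN (tensile)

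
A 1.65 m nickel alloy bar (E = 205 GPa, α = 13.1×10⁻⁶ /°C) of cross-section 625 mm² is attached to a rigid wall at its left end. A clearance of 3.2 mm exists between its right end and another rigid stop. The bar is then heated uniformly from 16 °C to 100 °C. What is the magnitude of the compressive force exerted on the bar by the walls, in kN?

If the wall were absent the bar would grow by αΔT L = 13.1×10⁻⁶ × 84 × 1650 = 1.816 mm.
This is smaller than the 3.2 mm clearance, so the bar expands freely without reaching the stop — the stress is zero.

P ≈ 0 kN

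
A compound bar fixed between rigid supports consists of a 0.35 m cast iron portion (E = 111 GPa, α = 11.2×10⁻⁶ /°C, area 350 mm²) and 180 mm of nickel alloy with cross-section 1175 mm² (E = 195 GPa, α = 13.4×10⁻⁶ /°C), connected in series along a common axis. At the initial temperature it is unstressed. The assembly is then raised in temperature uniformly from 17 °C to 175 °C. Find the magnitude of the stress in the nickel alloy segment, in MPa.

σ ≈ 86.9 MPa (compressive)

If the supports were absent, the total length change would be Σ αᵢΔT Lᵢ = 11.2×10⁻⁶×158×350 + 13.4×10⁻⁶×158×180 = 1 mm.
The walls prevent any net length change, so an axial force P (same in every segment) develops. Compatibility: P · Σ Lᵢ/(AᵢEᵢ) = δ_free.
Σ Lᵢ/(AᵢEᵢ) = 350/(350×111×10³) + 180/(1175×195×10³) = 9.795×10⁻⁶ mm/N.
P = 1 / 9.795×10⁻⁶ = 102100 N = 102.1 kN, compressive.
σ_{nickel alloy} = P / A = 102100 / 1175 = 86.93 MPa.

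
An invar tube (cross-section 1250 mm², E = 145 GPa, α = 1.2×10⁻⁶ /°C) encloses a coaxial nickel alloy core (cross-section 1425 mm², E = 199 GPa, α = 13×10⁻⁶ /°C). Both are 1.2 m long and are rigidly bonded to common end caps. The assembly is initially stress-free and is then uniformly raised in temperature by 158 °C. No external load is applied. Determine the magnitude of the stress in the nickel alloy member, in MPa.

σ ≈ 145 MPa (compressive)

The nickel alloy has the larger α, so on heating it would change length more than the invar if both were free. The rigid plates force a common final length, so the nickel alloy is put into compression and the invar into tension, with equal and opposite forces P (no external load).
Equating the net (thermal + elastic) strains gives |α₁ − α₂|·ΔT = P·[1/(A₁E₁) + 1/(A₂E₂)].
|α₁ − α₂|·ΔT = 11.8×10⁻⁶ × 158 = 0.001864.
1/(A₁E₁) + 1/(A₂E₂) = 1/(1250×145×10³) + 1/(1425×199×10³) = 9.044×10⁻⁹ N⁻¹.
P = 0.001864 / 9.044×10⁻⁹ = 206200 N = 206.2 kN.
σ_{nickel alloy} = P/A₂ = 206200/1425 = 144.7 MPa, compressive.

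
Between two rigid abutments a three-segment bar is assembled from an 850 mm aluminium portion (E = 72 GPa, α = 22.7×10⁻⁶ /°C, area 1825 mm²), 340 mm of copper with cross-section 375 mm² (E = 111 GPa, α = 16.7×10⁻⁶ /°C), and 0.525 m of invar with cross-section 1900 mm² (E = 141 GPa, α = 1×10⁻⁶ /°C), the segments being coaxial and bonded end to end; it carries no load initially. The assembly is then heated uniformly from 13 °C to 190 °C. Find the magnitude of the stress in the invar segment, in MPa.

Free thermal expansion of the whole bar: Σ αᵢΔT Lᵢ = 22.7×10⁻⁶×177×850 + 16.7×10⁻⁶×177×340 + 1×10⁻⁶×177×525 = 4.513 mm.
The walls prevent any net length change, so an axial force P (same in every segment) develops. Compatibility: P · Σ Lᵢ/(AᵢEᵢ) = δ_free.
Σ Lᵢ/(AᵢEᵢ) = 850/(1825×72×10³) + 340/(375×111×10³) + 525/(1900×141×10³) = 1.66×10⁻⁵ mm/N.
Hence P = δ_free / Σ(L/AE) = 4.513/1.66×10⁻⁵ = 271.9 kN (compressive).
σ_{invar} = P / A = 271900 / 1900 = 143.1 MPa.

σ ≈ 143 MPa (compressive)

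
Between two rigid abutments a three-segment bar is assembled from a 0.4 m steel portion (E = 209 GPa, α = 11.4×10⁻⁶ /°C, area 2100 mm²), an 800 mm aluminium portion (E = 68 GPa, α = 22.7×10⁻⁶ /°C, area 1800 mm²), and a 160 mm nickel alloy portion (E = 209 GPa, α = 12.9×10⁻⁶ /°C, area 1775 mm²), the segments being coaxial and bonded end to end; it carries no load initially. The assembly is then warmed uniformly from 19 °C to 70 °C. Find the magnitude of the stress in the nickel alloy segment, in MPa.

Free thermal expansion of the whole bar: Σ αᵢΔT Lᵢ = 11.4×10⁻⁶×51×400 + 22.7×10⁻⁶×51×800 + 12.9×10⁻⁶×51×160 = 1.264 mm.
The walls prevent any net length change, so an axial force P (same in every segment) develops. Compatibility: P · Σ Lᵢ/(AᵢEᵢ) = δ_free.
Σ Lᵢ/(AᵢEᵢ) = 400/(2100×209×10³) + 800/(1800×68×10³) + 160/(1775×209×10³) = 7.879×10⁻⁶ mm/N.
P = 1.264 / 7.879×10⁻⁶ = 160400 N = 160.4 kN, compressive.
σ_{nickel alloy} = P / A = 160400 / 1775 = 90.38 MPa.

σ ≈ 90.4 MPa (compressive)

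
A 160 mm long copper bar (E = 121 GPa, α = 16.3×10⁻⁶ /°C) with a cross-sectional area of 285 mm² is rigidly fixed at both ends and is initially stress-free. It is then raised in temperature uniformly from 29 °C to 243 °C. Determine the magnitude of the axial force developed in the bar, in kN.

Full restraint means ε = 0, so the stress is σ = EαΔT = 121×10³ × 16.3×10⁻⁶ × 214 = 422.1 MPa.
Then P = σA = 422.1 × 285 mm² = 120.3 kN, compressive.

P ≈ 120 kN (compressive)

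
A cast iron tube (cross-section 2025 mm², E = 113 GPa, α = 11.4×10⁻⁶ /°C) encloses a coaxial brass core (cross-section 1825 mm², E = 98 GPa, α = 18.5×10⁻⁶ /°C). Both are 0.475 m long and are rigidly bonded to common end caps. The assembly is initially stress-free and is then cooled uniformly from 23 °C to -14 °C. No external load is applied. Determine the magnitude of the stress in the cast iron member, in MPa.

The brass has the larger α, so on cooling it would change length more than the cast iron if both were free. The rigid plates force a common final length, so the brass is put into tension and the cast iron into compression, with equal and opposite forces P (no external load).
Equating the net (thermal + elastic) strains gives |α₁ − α₂|·ΔT = P·[1/(A₁E₁) + 1/(A₂E₂)].
|α₁ − α₂|·ΔT = 7.1×10⁻⁶ × 37 = 0.0002627.
1/(A₁E₁) + 1/(A₂E₂) = 1/(2025×113×10³) + 1/(1825×98×10³) = 9.961×10⁻⁹ N⁻¹.
So P = 0.0002627 / 9.961×10⁻⁹ = 26.37 kN.
σ_{cast iron} = P/A₁ = 26370/2025 = 13.02 MPa, compressive.

σ ≈ 13 MPa (compressive)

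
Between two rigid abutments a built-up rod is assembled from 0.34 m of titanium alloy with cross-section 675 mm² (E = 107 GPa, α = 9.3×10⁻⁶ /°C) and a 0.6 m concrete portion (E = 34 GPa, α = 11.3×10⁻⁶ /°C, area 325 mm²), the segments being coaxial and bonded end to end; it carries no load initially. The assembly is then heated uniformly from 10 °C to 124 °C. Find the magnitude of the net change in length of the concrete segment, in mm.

If the supports were absent, the total length change would be Σ αᵢΔT Lᵢ = 9.3×10⁻⁶×114×340 + 11.3×10⁻⁶×114×600 = 1.133 mm.
Since the ends are fixed, an axial force P builds up, equal in every segment, with P · Σ Lᵢ/(AᵢEᵢ) = δ_free.
The series flexibility is Σ Lᵢ/(AᵢEᵢ) = 340/(675×107×10³) + 600/(325×34×10³) = 5.901×10⁻⁵ mm/N.
Hence P = δ_free / Σ(L/AE) = 1.133/5.901×10⁻⁵ = 19.21 kN (compressive).
For the concrete segment, free thermal change = 11.3×10⁻⁶×114×600 = 0.7729 mm and elastic change from P = 19210×600/(325×34×10³) = 1.043 mm; these oppose, so the net change is 0.27 mm (segment shortens).

|ΔL| ≈ 0.27 mm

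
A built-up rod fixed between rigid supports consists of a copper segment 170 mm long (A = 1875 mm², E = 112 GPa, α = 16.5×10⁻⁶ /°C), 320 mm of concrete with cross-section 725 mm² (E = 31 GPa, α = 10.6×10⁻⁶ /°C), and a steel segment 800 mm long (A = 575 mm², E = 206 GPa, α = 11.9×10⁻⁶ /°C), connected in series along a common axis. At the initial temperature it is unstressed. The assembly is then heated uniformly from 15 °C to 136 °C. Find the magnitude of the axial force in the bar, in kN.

P ≈ 87.2 kN (compressive)

With the walls removed the bar would change length by δ_free = Σ αᵢΔT Lᵢ = 16.5×10⁻⁶×121×170 + 10.6×10⁻⁶×121×320 + 11.9×10⁻⁶×121×800 = 1.902 mm.
Since the ends are fixed, an axial force P builds up, equal in every segment, with P · Σ Lᵢ/(AᵢEᵢ) = δ_free.
Σ Lᵢ/(AᵢEᵢ) = 170/(1875×112×10³) + 320/(725×31×10³) + 800/(575×206×10³) = 2.18×10⁻⁵ mm/N.
Hence P = δ_free / Σ(L/AE) = 1.902/2.18×10⁻⁵ = 87.23 kN (compressive).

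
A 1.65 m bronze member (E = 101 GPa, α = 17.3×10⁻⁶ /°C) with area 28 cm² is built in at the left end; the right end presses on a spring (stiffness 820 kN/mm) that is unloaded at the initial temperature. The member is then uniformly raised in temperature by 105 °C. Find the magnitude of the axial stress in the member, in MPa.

Free thermal expansion: δ_free = αΔT L = 17.3×10⁻⁶ × 105 × 1650 = 2.997 mm.
Let P be the compressive force at the spring. The member shortens elastically by PL/(AE) and the spring compresses by P/k; together these equal δ_free.
P [ L/(AE) + 1/k ] = δ_free → P [ 1650/(2800×101×10³) + 1/(820×10³) ] = 2.997.
P = 2.997 / 7.054×10⁻⁶ = 424900 N.
σ = P/A = 424900/2800 = 151.7 MPa.

σ ≈ 152 MPa (compressive)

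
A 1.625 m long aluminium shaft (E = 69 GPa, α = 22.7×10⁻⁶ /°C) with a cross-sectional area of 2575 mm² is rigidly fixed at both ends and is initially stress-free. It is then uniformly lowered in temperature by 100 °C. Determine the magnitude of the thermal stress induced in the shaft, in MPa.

σ ≈ 157 MPa (tensile)

Because both ends are immovable the net strain is zero, and the suppressed thermal strain is αΔT = 22.7×10⁻⁶ × 100 = 2270×10⁻⁶.
The stress required to suppress this strain is σ = Eε = 69×10³ × 2270×10⁻⁶ = 156.6 MPa, tensile since the shaft is trying to contract.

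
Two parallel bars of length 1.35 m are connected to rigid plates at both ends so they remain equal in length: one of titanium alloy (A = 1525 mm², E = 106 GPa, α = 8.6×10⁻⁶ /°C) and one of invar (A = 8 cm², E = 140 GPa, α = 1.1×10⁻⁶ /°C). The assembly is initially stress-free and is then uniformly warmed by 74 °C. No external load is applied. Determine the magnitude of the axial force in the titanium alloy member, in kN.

P ≈ 36.7 kN (compressive in the titanium alloy)

Both members must finish at the same length. With the larger α, the titanium alloy tends to over-expand; the plates restrain it, putting the titanium alloy in compression and the invar in tension. With no external load the two internal forces are equal and opposite, magnitude P.
Equating the net (thermal + elastic) strains gives |α₁ − α₂|·ΔT = P·[1/(A₁E₁) + 1/(A₂E₂)].
|α₁ − α₂|·ΔT = 7.5×10⁻⁶ × 74 = 0.000555.
1/(A₁E₁) + 1/(A₂E₂) = 1/(1525×106×10³) + 1/(800×140×10³) = 1.511×10⁻⁸ N⁻¹.
So P = 0.000555 / 1.511×10⁻⁸ = 36.72 kN.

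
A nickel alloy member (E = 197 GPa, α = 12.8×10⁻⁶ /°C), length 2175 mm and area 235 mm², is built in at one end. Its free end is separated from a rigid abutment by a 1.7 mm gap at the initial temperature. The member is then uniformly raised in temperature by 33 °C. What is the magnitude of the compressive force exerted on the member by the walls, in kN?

P ≈ 0 kN

Free thermal elongation = αΔT L = 12.8×10⁻⁶ × 33 × 2175 = 0.9187 mm.
Since δ_free = 0.919 mm is less than the 1.7 mm gap, the member never touches the wall. No axial force develops.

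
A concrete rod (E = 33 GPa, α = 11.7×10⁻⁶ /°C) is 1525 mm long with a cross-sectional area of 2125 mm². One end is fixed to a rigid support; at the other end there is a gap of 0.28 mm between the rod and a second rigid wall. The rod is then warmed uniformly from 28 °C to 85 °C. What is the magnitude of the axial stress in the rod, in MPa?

Unrestrained expansion: δ_free = αΔT L = 11.7×10⁻⁶ × 57 × 1525 = 1.017 mm.
After closing the 0.28 mm clearance, 1.017 − 0.28 = 0.737 mm of expansion remains to be suppressed by the wall.
Compatibility: PL/(AE) = 0.737 mm, so σ = P/A = E × (0.737/1525) = 15.95 MPa.

σ ≈ 15.9 MPa (compressive)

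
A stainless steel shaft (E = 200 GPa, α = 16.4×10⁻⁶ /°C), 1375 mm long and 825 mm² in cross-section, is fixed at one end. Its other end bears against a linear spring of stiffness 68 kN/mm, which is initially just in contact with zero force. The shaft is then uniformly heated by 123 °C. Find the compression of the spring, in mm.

If the spring were absent the shaft would lengthen by αΔT L = 16.4×10⁻⁶ × 123 × 1375 = 2.774 mm.
Let P be the compressive force at the spring. The shaft shortens elastically by PL/(AE) and the spring compresses by P/k; together these equal δ_free.
So P = δ_free / [L/(AE) + 1/k] = 2.774 / [ 1375/(825×200×10³) + 1/(68×10³) ].
P = 2.774 / 2.304×10⁻⁵ = 120400 N.
Spring compression = P/k = 120400/(68×10³) = 1.77 mm.

δ ≈ 1.77 mm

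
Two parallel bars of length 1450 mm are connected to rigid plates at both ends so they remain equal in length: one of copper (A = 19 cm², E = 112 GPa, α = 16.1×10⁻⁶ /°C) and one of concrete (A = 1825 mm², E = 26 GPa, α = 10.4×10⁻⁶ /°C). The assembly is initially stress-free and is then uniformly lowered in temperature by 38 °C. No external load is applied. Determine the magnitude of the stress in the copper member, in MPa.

Both members must finish at the same length. With the larger α, the copper tends to over-contract; the plates restrain it, putting the copper in tension and the concrete in compression. With no external load the two internal forces are equal and opposite, magnitude P.
Equating the net (thermal + elastic) strains gives |α₁ − α₂|·ΔT = P·[1/(A₁E₁) + 1/(A₂E₂)].
|α₁ − α₂|·ΔT = 5.7×10⁻⁶ × 38 = 0.0002166.
1/(A₁E₁) + 1/(A₂E₂) = 1/(1900×112×10³) + 1/(1825×26×10³) = 2.577×10⁻⁸ N⁻¹.
P = 0.0002166 / 2.577×10⁻⁸ = 8404 N = 8.404 kN.
σ_{copper} = P/A₁ = 8404/1900 = 4.423 MPa, tensile.

σ ≈ 4.42 MPa (tensile)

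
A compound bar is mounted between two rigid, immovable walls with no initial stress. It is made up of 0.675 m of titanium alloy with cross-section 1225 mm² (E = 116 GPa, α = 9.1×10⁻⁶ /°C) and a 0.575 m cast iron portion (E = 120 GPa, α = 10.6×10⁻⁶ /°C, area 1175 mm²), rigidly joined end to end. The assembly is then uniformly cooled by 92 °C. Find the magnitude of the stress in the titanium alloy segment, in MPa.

Free thermal contraction of the whole bar: Σ αᵢΔT Lᵢ = 9.1×10⁻⁶×92×675 + 10.6×10⁻⁶×92×575 = 1.126 mm.
The rigid supports impose zero overall length change; the single axial force P common to all segments must satisfy P Σ Lᵢ/(AᵢEᵢ) = δ_free.
The series flexibility is Σ Lᵢ/(AᵢEᵢ) = 675/(1225×116×10³) + 575/(1175×120×10³) = 8.828×10⁻⁶ mm/N.
Hence P = δ_free / Σ(L/AE) = 1.126/8.828×10⁻⁶ = 127.5 kN (tensile).
σ_{titanium alloy} = P / A = 127500 / 1225 = 104.1 MPa.

σ ≈ 104 MPa (tensile)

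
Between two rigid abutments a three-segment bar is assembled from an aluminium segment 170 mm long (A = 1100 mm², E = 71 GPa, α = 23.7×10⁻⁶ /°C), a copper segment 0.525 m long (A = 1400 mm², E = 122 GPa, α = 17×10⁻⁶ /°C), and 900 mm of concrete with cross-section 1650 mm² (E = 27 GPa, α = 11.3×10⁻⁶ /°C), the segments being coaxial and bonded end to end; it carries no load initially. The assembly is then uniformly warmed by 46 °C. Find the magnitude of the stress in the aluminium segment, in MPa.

With the walls removed the bar would change length by δ_free = Σ αᵢΔT Lᵢ = 23.7×10⁻⁶×46×170 + 17×10⁻⁶×46×525 + 11.3×10⁻⁶×46×900 = 1.064 mm.
The walls prevent any net length change, so an axial force P (same in every segment) develops. Compatibility: P · Σ Lᵢ/(AᵢEᵢ) = δ_free.
The series flexibility is Σ Lᵢ/(AᵢEᵢ) = 170/(1100×71×10³) + 525/(1400×122×10³) + 900/(1650×27×10³) = 2.545×10⁻⁵ mm/N.
P = 1.064 / 2.545×10⁻⁵ = 41790 N = 41.79 kN, compressive.
σ_{aluminium} = P / A = 41790 / 1100 = 37.99 MPa.

σ ≈ 38 MPa (compressive)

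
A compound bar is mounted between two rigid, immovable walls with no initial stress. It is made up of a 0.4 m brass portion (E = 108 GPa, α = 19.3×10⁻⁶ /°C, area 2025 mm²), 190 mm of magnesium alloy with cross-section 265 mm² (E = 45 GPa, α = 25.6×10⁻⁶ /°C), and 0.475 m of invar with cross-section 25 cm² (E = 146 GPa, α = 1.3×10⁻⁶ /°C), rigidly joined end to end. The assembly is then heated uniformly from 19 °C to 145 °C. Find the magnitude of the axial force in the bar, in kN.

With the walls removed the bar would change length by δ_free = Σ αᵢΔT Lᵢ = 19.3×10⁻⁶×126×400 + 25.6×10⁻⁶×126×190 + 1.3×10⁻⁶×126×475 = 1.663 mm.
Since the ends are fixed, an axial force P builds up, equal in every segment, with P · Σ Lᵢ/(AᵢEᵢ) = δ_free.
Σ Lᵢ/(AᵢEᵢ) = 400/(2025×108×10³) + 190/(265×45×10³) + 475/(2500×146×10³) = 1.906×10⁻⁵ mm/N.
So P = 1.663 / 1.906×10⁻⁵ = 87.26 kN, compressive.

P ≈ 87.3 kN (compressive)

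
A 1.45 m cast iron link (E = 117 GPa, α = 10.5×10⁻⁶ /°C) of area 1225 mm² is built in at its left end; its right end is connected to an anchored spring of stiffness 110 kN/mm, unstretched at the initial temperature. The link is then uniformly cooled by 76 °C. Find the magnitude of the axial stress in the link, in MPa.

σ ≈ 49.2 MPa (tensile)

The unrestrained thermal change is αΔT L = 10.5×10⁻⁶ × 76 × 1450 = 1.157 mm.
With a force P in the spring, the elastic change of the link is PL/(AE) and that of the spring is P/k; compatibility requires their sum to equal δ_free.
P [ L/(AE) + 1/k ] = δ_free → P [ 1450/(1225×117×10³) + 1/(110×10³) ] = 1.157.
P = 1.157 / 1.921×10⁻⁵ = 60240 N.
σ = P/A = 60240/1225 = 49.18 MPa.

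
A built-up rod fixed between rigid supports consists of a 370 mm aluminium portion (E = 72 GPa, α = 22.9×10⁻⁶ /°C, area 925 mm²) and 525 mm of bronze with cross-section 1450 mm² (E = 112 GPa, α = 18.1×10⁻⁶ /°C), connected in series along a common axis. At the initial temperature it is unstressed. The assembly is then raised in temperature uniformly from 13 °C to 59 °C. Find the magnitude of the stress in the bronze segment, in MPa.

σ ≈ 64.9 MPa (compressive)

With the walls removed the bar would change length by δ_free = Σ αᵢΔT Lᵢ = 22.9×10⁻⁶×46×370 + 18.1×10⁻⁶×46×525 = 0.8269 mm.
Since the ends are fixed, an axial force P builds up, equal in every segment, with P · Σ Lᵢ/(AᵢEᵢ) = δ_free.
Σ Lᵢ/(AᵢEᵢ) = 370/(925×72×10³) + 525/(1450×112×10³) = 8.788×10⁻⁶ mm/N.
P = 0.8269 / 8.788×10⁻⁶ = 94090 N = 94.09 kN, compressive.
σ_{bronze} = P / A = 94090 / 1450 = 64.89 MPa.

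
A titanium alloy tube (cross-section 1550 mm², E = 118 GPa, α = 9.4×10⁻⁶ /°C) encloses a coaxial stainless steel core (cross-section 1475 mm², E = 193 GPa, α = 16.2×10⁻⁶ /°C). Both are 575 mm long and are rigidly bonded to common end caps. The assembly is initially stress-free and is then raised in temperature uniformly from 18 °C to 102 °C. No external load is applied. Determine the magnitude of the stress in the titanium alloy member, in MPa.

σ ≈ 41 MPa (tensile)

Equilibrium of a rigid end plate with no external load gives equal and opposite internal forces ±P in the two members. Since α_{stainless steel} > α_{titanium alloy}, heating drives the stainless steel into compression and the titanium alloy into tension.
Equating the net (thermal + elastic) strains gives |α₁ − α₂|·ΔT = P·[1/(A₁E₁) + 1/(A₂E₂)].
|α₁ − α₂|·ΔT = 6.8×10⁻⁶ × 84 = 0.0005712.
1/(A₁E₁) + 1/(A₂E₂) = 1/(1550×118×10³) + 1/(1475×193×10³) = 8.98×10⁻⁹ N⁻¹.
So P = 0.0005712 / 8.98×10⁻⁹ = 63.61 kN.
σ_{titanium alloy} = P/A₁ = 63610/1550 = 41.04 MPa, tensile.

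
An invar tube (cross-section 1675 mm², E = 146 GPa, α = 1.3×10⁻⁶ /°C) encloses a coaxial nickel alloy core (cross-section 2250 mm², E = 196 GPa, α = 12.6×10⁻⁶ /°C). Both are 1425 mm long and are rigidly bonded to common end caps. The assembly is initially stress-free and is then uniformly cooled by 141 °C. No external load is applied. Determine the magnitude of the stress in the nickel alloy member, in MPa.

Both members must finish at the same length. With the larger α, the nickel alloy tends to over-contract; the plates restrain it, putting the nickel alloy in tension and the invar in compression. With no external load the two internal forces are equal and opposite, magnitude P.
Equating the net (thermal + elastic) strains gives |α₁ − α₂|·ΔT = P·[1/(A₁E₁) + 1/(A₂E₂)].
|α₁ − α₂|·ΔT = 11.3×10⁻⁶ × 141 = 0.001593.
1/(A₁E₁) + 1/(A₂E₂) = 1/(1675×146×10³) + 1/(2250×196×10³) = 6.357×10⁻⁹ N⁻¹.
So P = 0.001593 / 6.357×10⁻⁹ = 250.6 kN.
σ_{nickel alloy} = P/A₂ = 250600/2250 = 111.4 MPa, tensile.

σ ≈ 111 MPa (tensile)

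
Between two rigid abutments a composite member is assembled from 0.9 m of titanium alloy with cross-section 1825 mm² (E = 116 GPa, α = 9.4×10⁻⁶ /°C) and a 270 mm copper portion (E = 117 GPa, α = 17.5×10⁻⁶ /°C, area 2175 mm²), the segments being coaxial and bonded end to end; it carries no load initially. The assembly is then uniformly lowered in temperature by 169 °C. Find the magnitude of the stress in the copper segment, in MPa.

σ ≈ 193 MPa (tensile)

With the walls removed the bar would change length by δ_free = Σ αᵢΔT Lᵢ = 9.4×10⁻⁶×169×900 + 17.5×10⁻⁶×169×270 = 2.228 mm.
The walls prevent any net length change, so an axial force P (same in every segment) develops. Compatibility: P · Σ Lᵢ/(AᵢEᵢ) = δ_free.
The series flexibility is Σ Lᵢ/(AᵢEᵢ) = 900/(1825×116×10³) + 270/(2175×117×10³) = 5.312×10⁻⁶ mm/N.
So P = 2.228 / 5.312×10⁻⁶ = 419.5 kN, tensile.
σ_{copper} = P / A = 419500 / 2175 = 192.9 MPa.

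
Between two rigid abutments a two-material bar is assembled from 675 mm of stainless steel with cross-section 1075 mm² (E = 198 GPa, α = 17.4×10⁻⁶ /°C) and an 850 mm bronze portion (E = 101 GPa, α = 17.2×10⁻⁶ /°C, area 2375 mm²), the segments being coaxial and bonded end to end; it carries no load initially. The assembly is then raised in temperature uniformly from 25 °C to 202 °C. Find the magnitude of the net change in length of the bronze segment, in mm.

|ΔL| ≈ 0.125 mm

Free thermal expansion of the whole bar: Σ αᵢΔT Lᵢ = 17.4×10⁻⁶×177×675 + 17.2×10⁻⁶×177×850 = 4.667 mm.
The rigid supports impose zero overall length change; the single axial force P common to all segments must satisfy P Σ Lᵢ/(AᵢEᵢ) = δ_free.
The series flexibility is Σ Lᵢ/(AᵢEᵢ) = 675/(1075×198×10³) + 850/(2375×101×10³) = 6.715×10⁻⁶ mm/N.
Hence P = δ_free / Σ(L/AE) = 4.667/6.715×10⁻⁶ = 695 kN (compressive).
For the bronze segment, free thermal change = 17.2×10⁻⁶×177×850 = 2.588 mm and elastic change from P = 695000×850/(2375×101×10³) = 2.463 mm; these oppose, so the net change is 0.125 mm (segment lengthens).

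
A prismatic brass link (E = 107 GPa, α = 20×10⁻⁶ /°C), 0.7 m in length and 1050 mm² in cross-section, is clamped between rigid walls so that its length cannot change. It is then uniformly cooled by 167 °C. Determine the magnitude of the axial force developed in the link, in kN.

Full restraint means ε = 0, so the stress is σ = EαΔT = 107×10³ × 20×10⁻⁶ × 167 = 357.4 MPa.
P = AEαΔT = 1050 × 107×10³ × 20×10⁻⁶ × 167 = 375.2 kN (tensile).

P ≈ 375 kN (tensile)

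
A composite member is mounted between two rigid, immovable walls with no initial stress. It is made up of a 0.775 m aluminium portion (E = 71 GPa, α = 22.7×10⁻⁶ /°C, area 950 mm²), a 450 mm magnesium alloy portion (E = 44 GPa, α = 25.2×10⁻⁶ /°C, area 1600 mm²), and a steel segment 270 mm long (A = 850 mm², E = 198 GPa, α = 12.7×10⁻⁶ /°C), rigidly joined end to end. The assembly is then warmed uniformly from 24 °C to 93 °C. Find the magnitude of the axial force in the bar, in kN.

P ≈ 115 kN (compressive)

Free thermal expansion of the whole bar: Σ αᵢΔT Lᵢ = 22.7×10⁻⁶×69×775 + 25.2×10⁻⁶×69×450 + 12.7×10⁻⁶×69×270 = 2.233 mm.
The walls prevent any net length change, so an axial force P (same in every segment) develops. Compatibility: P · Σ Lᵢ/(AᵢEᵢ) = δ_free.
The series flexibility is Σ Lᵢ/(AᵢEᵢ) = 775/(950×71×10³) + 450/(1600×44×10³) + 270/(850×198×10³) = 1.949×10⁻⁵ mm/N.
P = 2.233 / 1.949×10⁻⁵ = 114600 N = 114.6 kN, compressive.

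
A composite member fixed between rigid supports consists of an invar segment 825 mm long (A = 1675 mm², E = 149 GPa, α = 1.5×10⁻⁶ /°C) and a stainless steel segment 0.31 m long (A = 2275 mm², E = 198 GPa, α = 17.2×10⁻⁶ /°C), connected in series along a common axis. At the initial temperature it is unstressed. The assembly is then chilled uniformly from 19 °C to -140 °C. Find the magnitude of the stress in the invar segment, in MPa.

σ ≈ 156 MPa (tensile)

If the supports were absent, the total length change would be Σ αᵢΔT Lᵢ = 1.5×10⁻⁶×159×825 + 17.2×10⁻⁶×159×310 = 1.045 mm.
Since the ends are fixed, an axial force P builds up, equal in every segment, with P · Σ Lᵢ/(AᵢEᵢ) = δ_free.
Σ Lᵢ/(AᵢEᵢ) = 825/(1675×149×10³) + 310/(2275×198×10³) = 3.994×10⁻⁶ mm/N.
So P = 1.045 / 3.994×10⁻⁶ = 261.5 kN, tensile.
σ_{invar} = P / A = 261500 / 1675 = 156.1 MPa.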